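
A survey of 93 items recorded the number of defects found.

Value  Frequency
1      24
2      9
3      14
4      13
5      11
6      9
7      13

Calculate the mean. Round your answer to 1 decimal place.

Values: 1, 2, 3, 4, 5, 6, 7
Σfx = 24×1 + 9×2 + 14×3 + 13×4 + 11×5 + 9×6 + 13×7 = 336
n = Σf = 93
Mean = 336 / 93 = 3.6129

3.6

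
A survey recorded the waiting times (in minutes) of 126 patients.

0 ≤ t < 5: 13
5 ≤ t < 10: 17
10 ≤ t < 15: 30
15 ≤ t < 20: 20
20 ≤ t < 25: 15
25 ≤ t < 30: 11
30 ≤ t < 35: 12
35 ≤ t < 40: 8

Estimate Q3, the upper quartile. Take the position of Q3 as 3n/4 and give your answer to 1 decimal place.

24.8

Cumulative frequencies: 13, 30, 60, 80, 95, 106, 118, 126
n = 126; position = 3n/4 = 94.5.
This falls in the class 20 ≤ t < 25: L = 20, F = 80, f = 15, h = 5.
Upper quartile ≈ 20 + ((94.5 − 80) / 15) × 5 = 24.8333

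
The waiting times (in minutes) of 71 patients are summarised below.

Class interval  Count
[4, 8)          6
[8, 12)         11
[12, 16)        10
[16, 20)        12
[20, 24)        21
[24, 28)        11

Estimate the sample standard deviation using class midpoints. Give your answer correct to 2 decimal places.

Midpoints: 6, 10, 14, 18, 22, 26
n = 71, Σfm = 1250, mean = 17.6056
Σfm² = 24764
Σf(m − x̄)² = Σfm² − (Σfm)²/n = 24764 − 1250²/71 = 2756.9577
Sample variance = 2756.9577 / 70 = 39.3851
Standard deviation = √39.3851 = 6.2758

6.28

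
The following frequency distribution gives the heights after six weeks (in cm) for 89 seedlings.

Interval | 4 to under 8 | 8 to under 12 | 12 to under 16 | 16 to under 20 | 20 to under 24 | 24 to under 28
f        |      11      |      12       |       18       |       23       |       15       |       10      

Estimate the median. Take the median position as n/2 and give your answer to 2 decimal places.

16.61

Cumulative frequencies: 11, 23, 41, 64, 79, 89
n = 89; position = n/2 = 44.5.
This falls in the class 16 to under 20: L = 16, F = 41, f = 23, h = 4.
Median ≈ 16 + ((44.5 − 41) / 23) × 4 = 16.6087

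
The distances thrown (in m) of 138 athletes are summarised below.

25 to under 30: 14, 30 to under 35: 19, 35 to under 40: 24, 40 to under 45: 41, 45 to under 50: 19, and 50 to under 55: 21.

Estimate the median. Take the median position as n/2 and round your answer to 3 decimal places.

Cumulative frequencies: 14, 33, 57, 98, 117, 138
n = 138; position = n/2 = 69.
This falls in the class 40 to under 45: L = 40, F = 57, f = 41, h = 5.
Median ≈ 40 + ((69 − 57) / 41) × 5 = 41.4634

41.463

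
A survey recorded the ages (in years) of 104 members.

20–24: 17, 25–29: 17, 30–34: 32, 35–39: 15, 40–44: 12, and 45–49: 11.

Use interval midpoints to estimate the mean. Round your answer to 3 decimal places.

Midpoints: 22, 27, 32, 37, 42, 47
Σfm = 17×22 + 17×27 + 32×32 + 15×37 + 12×42 + 11×47 = 3433
n = Σf = 104
Mean = 3433 / 104 = 33.0096

33.010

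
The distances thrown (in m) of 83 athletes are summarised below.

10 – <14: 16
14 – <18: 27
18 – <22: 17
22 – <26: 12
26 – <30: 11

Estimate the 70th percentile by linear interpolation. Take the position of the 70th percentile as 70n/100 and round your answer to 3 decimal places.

21.553

Cumulative frequencies: 16, 43, 60, 72, 83
n = 83; position = 70n/100 = 58.1.
This falls in the class 18 – <22: L = 18, F = 43, f = 17, h = 4.
70th percentile ≈ 18 + ((58.1 − 43) / 17) × 4 = 21.5529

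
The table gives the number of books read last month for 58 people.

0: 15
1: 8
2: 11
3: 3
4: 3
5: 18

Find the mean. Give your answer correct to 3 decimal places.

2.431

Values: 0, 1, 2, 3, 4, 5
Σfx = 15×0 + 8×1 + 11×2 + 3×3 + 3×4 + 18×5 = 141
n = Σf = 58
Mean = 141 / 58 = 2.4310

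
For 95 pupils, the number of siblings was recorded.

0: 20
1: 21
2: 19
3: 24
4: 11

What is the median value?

Cumulative frequencies: 20, 41, 60, 84, 95
n = 95, so the median is the value in position (n+1)/2 = 48.
Position 48 falls at value 2.

2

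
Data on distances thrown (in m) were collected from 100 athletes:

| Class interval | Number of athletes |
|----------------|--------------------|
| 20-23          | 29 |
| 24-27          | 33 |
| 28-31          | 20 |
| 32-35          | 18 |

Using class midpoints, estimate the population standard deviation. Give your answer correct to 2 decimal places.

4.27

Midpoints: 21.5, 25.5, 29.5, 33.5
n = 100, Σfm = 2658, mean = 26.5800
Σfm² = 72469
Σf(m − x̄)² = Σfm² − (Σfm)²/n = 72469 − 2658²/100 = 1819.3600
Population variance = 1819.3600 / 100 = 18.1936
Standard deviation = √18.1936 = 4.2654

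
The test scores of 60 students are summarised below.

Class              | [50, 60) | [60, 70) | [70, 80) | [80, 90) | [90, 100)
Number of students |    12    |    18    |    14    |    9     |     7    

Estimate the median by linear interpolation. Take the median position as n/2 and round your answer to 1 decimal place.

Cumulative frequencies: 12, 30, 44, 53, 60
n = 60; position = n/2 = 30.
This falls in the class [60, 70): L = 60, F = 12, f = 18, h = 10.
Median ≈ 60 + ((30 − 12) / 18) × 10 = 70.0000

70.0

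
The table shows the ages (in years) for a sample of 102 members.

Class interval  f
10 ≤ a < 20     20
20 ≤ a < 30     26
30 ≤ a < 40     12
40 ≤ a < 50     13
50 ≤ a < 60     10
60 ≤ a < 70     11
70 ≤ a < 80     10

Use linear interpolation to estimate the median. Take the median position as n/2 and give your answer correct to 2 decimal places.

34.17

Cumulative frequencies: 20, 46, 58, 71, 81, 92, 102
n = 102; position = n/2 = 51.
This falls in the class 30 ≤ a < 40: L = 30, F = 46, f = 12, h = 10.
Median ≈ 30 + ((51 − 46) / 12) × 10 = 34.1667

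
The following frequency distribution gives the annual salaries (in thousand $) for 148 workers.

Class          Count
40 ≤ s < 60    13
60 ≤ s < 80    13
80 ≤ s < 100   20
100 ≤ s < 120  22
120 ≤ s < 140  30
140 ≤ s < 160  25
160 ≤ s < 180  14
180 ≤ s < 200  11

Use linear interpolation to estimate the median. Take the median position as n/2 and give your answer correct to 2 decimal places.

124.00

Cumulative frequencies: 13, 26, 46, 68, 98, 123, 137, 148
n = 148; position = n/2 = 74.
This falls in the class 120 ≤ s < 140: L = 120, F = 68, f = 30, h = 20.
Median ≈ 120 + ((74 − 68) / 30) × 20 = 124.0000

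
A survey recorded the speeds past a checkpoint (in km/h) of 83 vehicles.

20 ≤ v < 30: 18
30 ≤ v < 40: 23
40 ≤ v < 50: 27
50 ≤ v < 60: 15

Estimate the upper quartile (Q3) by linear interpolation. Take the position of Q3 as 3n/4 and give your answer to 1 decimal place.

47.9

Cumulative frequencies: 18, 41, 68, 83
n = 83; position = 3n/4 = 62.25.
This falls in the class 40 ≤ v < 50: L = 40, F = 41, f = 27, h = 10.
Upper quartile ≈ 40 + ((62.25 − 41) / 27) × 10 = 47.8704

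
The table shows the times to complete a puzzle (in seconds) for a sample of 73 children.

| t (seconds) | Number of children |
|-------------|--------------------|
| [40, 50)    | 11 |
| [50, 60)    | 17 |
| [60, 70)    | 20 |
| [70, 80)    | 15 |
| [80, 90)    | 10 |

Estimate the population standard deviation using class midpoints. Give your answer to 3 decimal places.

12.594

Midpoints: 45, 55, 65, 75, 85
n = 73, Σfm = 4705, mean = 64.4521
Σfm² = 314825
Σf(m − x̄)² = Σfm² − (Σfm)²/n = 314825 − 4705²/73 = 11578.0822
Population variance = 11578.0822 / 73 = 158.6039
Standard deviation = √158.6039 = 12.5938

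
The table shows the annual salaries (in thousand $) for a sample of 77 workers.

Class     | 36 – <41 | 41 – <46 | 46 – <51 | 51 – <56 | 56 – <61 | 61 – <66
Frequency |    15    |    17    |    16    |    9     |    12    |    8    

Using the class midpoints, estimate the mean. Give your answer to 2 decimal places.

Midpoints: 38.5, 43.5, 48.5, 53.5, 58.5, 63.5
Σfm = 15×38.5 + 17×43.5 + 16×48.5 + 9×53.5 + 12×58.5 + 8×63.5 = 3784.5
n = Σf = 77
Mean = 3784.5 / 77 = 49.1494

49.15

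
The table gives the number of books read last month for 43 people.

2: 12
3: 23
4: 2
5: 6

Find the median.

3

Cumulative frequencies: 12, 35, 37, 43
n = 43, so the median is the value in position (n+1)/2 = 22.
Position 22 falls at value 3.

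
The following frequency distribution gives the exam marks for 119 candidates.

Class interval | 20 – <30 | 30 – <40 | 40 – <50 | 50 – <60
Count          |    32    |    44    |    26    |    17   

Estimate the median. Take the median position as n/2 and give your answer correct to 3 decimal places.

Cumulative frequencies: 32, 76, 102, 119
n = 119; position = n/2 = 59.5.
This falls in the class 30 – <40: L = 30, F = 32, f = 44, h = 10.
Median ≈ 30 + ((59.5 − 32) / 44) × 10 = 36.2500

36.250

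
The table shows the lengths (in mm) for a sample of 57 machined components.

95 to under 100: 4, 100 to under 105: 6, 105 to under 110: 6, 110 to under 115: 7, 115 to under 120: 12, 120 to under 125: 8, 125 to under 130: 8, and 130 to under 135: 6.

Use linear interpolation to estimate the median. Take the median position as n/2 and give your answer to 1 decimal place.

Cumulative frequencies: 4, 10, 16, 23, 35, 43, 51, 57
n = 57; position = n/2 = 28.5.
This falls in the class 115 to under 120: L = 115, F = 23, f = 12, h = 5.
Median ≈ 115 + ((28.5 − 23) / 12) × 5 = 117.2917

117.3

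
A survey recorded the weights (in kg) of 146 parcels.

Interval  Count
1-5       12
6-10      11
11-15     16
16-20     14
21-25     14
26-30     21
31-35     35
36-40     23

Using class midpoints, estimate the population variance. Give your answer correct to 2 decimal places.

124.92

Midpoints: 3, 8, 13, 18, 23, 28, 33, 38
n = 146, Σfm = 3523, mean = 24.1301
Σfm² = 103249
Σf(m − x̄)² = Σfm² − (Σfm)²/n = 103249 − 3523²/146 = 18238.5274
Population variance = 18238.5274 / 146 = 124.9214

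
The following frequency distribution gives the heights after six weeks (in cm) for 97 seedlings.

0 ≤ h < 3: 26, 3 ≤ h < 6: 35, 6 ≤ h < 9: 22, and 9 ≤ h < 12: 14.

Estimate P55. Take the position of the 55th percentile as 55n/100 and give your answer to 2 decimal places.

Cumulative frequencies: 26, 61, 83, 97
n = 97; position = 55n/100 = 53.35.
This falls in the class 3 ≤ h < 6: L = 3, F = 26, f = 35, h = 3.
55th percentile ≈ 3 + ((53.35 − 26) / 35) × 3 = 5.3443

5.34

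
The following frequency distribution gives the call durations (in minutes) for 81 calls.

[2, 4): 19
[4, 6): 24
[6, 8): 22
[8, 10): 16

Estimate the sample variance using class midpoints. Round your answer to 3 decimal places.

Midpoints: 3, 5, 7, 9
n = 81, Σfm = 475, mean = 5.8642
Σfm² = 3145
Σf(m − x̄)² = Σfm² − (Σfm)²/n = 3145 − 475²/81 = 359.5062
Sample variance = 359.5062 / 80 = 4.4938

4.494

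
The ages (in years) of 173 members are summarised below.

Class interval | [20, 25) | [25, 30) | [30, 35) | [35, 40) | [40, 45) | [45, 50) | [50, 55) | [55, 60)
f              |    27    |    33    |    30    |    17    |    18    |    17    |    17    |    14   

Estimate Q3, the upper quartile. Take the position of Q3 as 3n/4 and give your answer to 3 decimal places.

Cumulative frequencies: 27, 60, 90, 107, 125, 142, 159, 173
n = 173; position = 3n/4 = 129.75.
This falls in the class [45, 50): L = 45, F = 125, f = 17, h = 5.
Upper quartile ≈ 45 + ((129.75 − 125) / 17) × 5 = 46.3971

46.397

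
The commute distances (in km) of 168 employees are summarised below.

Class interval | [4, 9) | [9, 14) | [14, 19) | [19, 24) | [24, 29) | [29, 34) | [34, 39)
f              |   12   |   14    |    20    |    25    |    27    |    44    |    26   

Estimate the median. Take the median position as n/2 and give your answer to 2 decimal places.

Cumulative frequencies: 12, 26, 46, 71, 98, 142, 168
n = 168; position = n/2 = 84.
This falls in the class [24, 29): L = 24, F = 71, f = 27, h = 5.
Median ≈ 24 + ((84 − 71) / 27) × 5 = 26.4074

26.41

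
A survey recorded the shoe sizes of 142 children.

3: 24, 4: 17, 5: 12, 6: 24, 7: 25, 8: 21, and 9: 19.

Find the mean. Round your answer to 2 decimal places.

6.04

Values: 3, 4, 5, 6, 7, 8, 9
Σfx = 24×3 + 17×4 + 12×5 + 24×6 + 25×7 + 21×8 + 19×9 = 858
n = Σf = 142
Mean = 858 / 142 = 6.0423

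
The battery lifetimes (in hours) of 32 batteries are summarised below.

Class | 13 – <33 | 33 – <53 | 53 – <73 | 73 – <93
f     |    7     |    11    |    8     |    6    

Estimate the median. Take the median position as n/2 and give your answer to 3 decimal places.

Cumulative frequencies: 7, 18, 26, 32
n = 32; position = n/2 = 16.
This falls in the class 33 – <53: L = 33, F = 7, f = 11, h = 20.
Median ≈ 33 + ((16 − 7) / 11) × 20 = 49.3636

49.364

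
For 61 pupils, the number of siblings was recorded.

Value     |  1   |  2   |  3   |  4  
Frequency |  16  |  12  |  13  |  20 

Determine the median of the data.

Cumulative frequencies: 16, 28, 41, 61
n = 61, so the median is the value in position (n+1)/2 = 31.
Position 31 falls at value 3.

3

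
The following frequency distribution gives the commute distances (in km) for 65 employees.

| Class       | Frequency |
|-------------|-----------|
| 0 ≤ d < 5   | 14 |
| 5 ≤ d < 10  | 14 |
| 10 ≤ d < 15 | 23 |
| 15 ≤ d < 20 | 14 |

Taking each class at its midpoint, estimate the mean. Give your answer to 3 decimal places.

10.346

Midpoints: 2.5, 7.5, 12.5, 17.5
Σfm = 14×2.5 + 14×7.5 + 23×12.5 + 14×17.5 = 672.5
n = Σf = 65
Mean = 672.5 / 65 = 10.3462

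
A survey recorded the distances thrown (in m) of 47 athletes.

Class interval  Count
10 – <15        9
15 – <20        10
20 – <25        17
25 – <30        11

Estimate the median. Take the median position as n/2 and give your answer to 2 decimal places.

21.32

Cumulative frequencies: 9, 19, 36, 47
n = 47; position = n/2 = 23.5.
This falls in the class 20 – <25: L = 20, F = 19, f = 17, h = 5.
Median ≈ 20 + ((23.5 − 19) / 17) × 5 = 21.3235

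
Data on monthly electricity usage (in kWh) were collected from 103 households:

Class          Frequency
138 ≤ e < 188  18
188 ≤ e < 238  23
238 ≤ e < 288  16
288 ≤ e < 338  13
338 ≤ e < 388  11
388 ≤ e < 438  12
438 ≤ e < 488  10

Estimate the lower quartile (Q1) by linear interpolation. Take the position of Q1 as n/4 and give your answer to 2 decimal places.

Cumulative frequencies: 18, 41, 57, 70, 81, 93, 103
n = 103; position = n/4 = 25.75.
This falls in the class 188 ≤ e < 238: L = 188, F = 18, f = 23, h = 50.
Lower quartile ≈ 188 + ((25.75 − 18) / 23) × 50 = 204.8478

204.85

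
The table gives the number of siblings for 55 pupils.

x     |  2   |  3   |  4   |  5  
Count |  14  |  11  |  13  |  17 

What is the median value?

Cumulative frequencies: 14, 25, 38, 55
n = 55, so the median is the value in position (n+1)/2 = 28.
Position 28 falls at value 4.

4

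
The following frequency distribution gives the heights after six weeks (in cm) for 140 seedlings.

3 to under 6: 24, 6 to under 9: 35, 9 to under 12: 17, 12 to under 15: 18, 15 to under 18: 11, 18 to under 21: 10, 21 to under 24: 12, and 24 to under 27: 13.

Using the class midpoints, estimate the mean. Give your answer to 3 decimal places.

Midpoints: 4.5, 7.5, 10.5, 13.5, 16.5, 19.5, 22.5, 25.5
Σfm = 24×4.5 + 35×7.5 + 17×10.5 + 18×13.5 + 11×16.5 + 10×19.5 + 12×22.5 + 13×25.5 = 1770
n = Σf = 140
Mean = 1770 / 140 = 12.6429

12.643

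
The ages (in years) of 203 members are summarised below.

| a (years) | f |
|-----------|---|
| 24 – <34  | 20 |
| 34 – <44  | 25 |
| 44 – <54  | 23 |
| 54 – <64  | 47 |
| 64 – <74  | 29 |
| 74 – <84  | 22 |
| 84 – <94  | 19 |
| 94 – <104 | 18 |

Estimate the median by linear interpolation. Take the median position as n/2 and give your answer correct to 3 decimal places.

61.128

Cumulative frequencies: 20, 45, 68, 115, 144, 166, 185, 203
n = 203; position = n/2 = 101.5.
This falls in the class 54 – <64: L = 54, F = 68, f = 47, h = 10.
Median ≈ 54 + ((101.5 − 68) / 47) × 10 = 61.1277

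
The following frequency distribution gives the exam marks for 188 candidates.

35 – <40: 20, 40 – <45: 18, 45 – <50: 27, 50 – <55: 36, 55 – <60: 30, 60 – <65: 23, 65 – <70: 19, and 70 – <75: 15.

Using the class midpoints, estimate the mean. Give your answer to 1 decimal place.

54.4

Midpoints: 37.5, 42.5, 47.5, 52.5, 57.5, 62.5, 67.5, 72.5
Σfm = 20×37.5 + 18×42.5 + 27×47.5 + 36×52.5 + 30×57.5 + 23×62.5 + 19×67.5 + 15×72.5 = 10220
n = Σf = 188
Mean = 10220 / 188 = 54.3617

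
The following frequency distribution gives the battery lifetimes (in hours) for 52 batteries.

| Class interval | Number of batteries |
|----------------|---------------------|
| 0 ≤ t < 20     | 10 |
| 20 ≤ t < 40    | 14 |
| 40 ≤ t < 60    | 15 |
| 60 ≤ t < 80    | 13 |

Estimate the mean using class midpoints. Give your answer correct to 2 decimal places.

Midpoints: 10, 30, 50, 70
Σfm = 10×10 + 14×30 + 15×50 + 13×70 = 2180
n = Σf = 52
Mean = 2180 / 52 = 41.9231

41.92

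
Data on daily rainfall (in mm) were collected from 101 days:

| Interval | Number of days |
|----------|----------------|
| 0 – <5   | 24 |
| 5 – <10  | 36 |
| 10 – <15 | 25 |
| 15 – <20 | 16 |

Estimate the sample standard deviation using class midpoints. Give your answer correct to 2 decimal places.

Midpoints: 2.5, 7.5, 12.5, 17.5
n = 101, Σfm = 922.5, mean = 9.1337
Σfm² = 10981.25
Σf(m − x̄)² = Σfm² − (Σfm)²/n = 10981.25 − 922.5²/101 = 2555.4455
Sample variance = 2555.4455 / 100 = 25.5545
Standard deviation = √25.5545 = 5.0551

5.06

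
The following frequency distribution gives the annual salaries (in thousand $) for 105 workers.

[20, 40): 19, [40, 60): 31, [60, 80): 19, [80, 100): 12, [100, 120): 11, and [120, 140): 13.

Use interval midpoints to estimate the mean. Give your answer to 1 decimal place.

70.8

Midpoints: 30, 50, 70, 90, 110, 130
Σfm = 19×30 + 31×50 + 19×70 + 12×90 + 11×110 + 13×130 = 7430
n = Σf = 105
Mean = 7430 / 105 = 70.7619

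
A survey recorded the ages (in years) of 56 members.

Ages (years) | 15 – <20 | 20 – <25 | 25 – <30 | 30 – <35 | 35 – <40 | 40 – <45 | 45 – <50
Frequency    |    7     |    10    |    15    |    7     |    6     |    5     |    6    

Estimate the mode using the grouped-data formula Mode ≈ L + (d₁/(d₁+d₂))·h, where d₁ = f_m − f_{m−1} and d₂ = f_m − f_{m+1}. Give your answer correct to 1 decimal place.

26.9

Modal class: 25 – <30 (highest frequency 15).
d₁ = 15 − 10 = 5, d₂ = 15 − 7 = 8
Mode ≈ 25 + (5/(5+8)) × 5 = 25 + 1.9231 = 26.9231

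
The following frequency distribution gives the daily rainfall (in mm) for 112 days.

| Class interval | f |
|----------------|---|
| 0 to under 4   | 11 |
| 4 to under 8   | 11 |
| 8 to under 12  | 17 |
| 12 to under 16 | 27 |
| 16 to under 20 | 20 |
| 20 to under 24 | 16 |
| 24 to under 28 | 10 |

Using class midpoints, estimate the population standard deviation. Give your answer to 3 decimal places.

Midpoints: 2, 6, 10, 14, 18, 22, 26
n = 112, Σfm = 1608, mean = 14.3571
Σfm² = 28416
Σf(m − x̄)² = Σfm² − (Σfm)²/n = 28416 − 1608²/112 = 5329.7143
Population variance = 5329.7143 / 112 = 47.5867
Standard deviation = √47.5867 = 6.8983

6.898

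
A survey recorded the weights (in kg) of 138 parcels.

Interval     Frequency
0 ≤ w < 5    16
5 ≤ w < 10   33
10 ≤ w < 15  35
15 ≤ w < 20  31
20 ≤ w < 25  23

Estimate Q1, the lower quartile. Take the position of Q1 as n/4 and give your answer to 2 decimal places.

7.80

Cumulative frequencies: 16, 49, 84, 115, 138
n = 138; position = n/4 = 34.5.
This falls in the class 5 ≤ w < 10: L = 5, F = 16, f = 33, h = 5.
Lower quartile ≈ 5 + ((34.5 − 16) / 33) × 5 = 7.8030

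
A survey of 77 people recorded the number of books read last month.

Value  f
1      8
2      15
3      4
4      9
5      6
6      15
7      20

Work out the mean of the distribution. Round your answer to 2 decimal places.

4.49

Values: 1, 2, 3, 4, 5, 6, 7
Σfx = 8×1 + 15×2 + 4×3 + 9×4 + 6×5 + 15×6 + 20×7 = 346
n = Σf = 77
Mean = 346 / 77 = 4.4935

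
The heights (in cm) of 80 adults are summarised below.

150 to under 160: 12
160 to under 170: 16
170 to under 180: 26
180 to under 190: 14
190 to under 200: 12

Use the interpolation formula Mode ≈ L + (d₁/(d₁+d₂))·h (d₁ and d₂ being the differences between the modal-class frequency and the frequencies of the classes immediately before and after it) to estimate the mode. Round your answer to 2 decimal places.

Modal class: 170 to under 180 (highest frequency 26).
d₁ = 26 − 16 = 10, d₂ = 26 − 14 = 12
Mode ≈ 170 + (10/(10+12)) × 10 = 170 + 4.5455 = 174.5455

174.55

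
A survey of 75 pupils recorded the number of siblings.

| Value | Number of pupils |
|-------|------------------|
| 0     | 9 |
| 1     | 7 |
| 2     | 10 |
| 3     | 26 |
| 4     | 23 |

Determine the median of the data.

3

Cumulative frequencies: 9, 16, 26, 52, 75
n = 75, so the median is the value in position (n+1)/2 = 38.
Position 38 falls at value 3.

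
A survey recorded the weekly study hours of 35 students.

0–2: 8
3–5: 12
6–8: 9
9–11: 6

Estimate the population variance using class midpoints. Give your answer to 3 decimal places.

Midpoints: 1, 4, 7, 10
n = 35, Σfm = 179, mean = 5.1143
Σfm² = 1241
Σf(m − x̄)² = Σfm² − (Σfm)²/n = 1241 − 179²/35 = 325.5429
Population variance = 325.5429 / 35 = 9.3012

9.301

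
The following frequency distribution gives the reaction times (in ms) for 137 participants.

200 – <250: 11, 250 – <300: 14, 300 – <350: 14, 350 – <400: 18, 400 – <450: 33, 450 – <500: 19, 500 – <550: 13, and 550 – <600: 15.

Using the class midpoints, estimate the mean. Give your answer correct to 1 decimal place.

Midpoints: 225, 275, 325, 375, 425, 475, 525, 575
Σfm = 11×225 + 14×275 + 14×325 + 18×375 + 33×425 + 19×475 + 13×525 + 15×575 = 56125
n = Σf = 137
Mean = 56125 / 137 = 409.6715

409.7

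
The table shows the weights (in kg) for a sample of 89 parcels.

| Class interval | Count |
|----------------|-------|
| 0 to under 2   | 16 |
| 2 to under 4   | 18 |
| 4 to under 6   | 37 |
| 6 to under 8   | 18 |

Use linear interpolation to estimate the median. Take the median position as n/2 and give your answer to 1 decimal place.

4.6

Cumulative frequencies: 16, 34, 71, 89
n = 89; position = n/2 = 44.5.
This falls in the class 4 to under 6: L = 4, F = 34, f = 37, h = 2.
Median ≈ 4 + ((44.5 − 34) / 37) × 2 = 4.5676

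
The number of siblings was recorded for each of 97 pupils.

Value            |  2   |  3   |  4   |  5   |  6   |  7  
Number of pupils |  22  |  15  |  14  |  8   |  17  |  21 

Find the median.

Cumulative frequencies: 22, 37, 51, 59, 76, 97
n = 97, so the median is the value in position (n+1)/2 = 49.
Position 49 falls at value 4.

4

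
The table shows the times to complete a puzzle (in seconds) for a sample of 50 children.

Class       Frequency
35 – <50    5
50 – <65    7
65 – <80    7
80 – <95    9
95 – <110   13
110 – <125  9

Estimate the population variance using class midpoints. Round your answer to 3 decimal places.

578.250

Midpoints: 42.5, 57.5, 72.5, 87.5, 102.5, 117.5
n = 50, Σfm = 4300, mean = 86.0000
Σfm² = 398712.5
Σf(m − x̄)² = Σfm² − (Σfm)²/n = 398712.5 − 4300²/50 = 28912.5000
Population variance = 28912.5000 / 50 = 578.2500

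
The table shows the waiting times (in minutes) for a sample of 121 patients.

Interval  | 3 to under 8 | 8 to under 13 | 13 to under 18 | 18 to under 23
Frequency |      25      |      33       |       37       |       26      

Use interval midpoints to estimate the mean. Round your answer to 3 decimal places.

13.145

Midpoints: 5.5, 10.5, 15.5, 20.5
Σfm = 25×5.5 + 33×10.5 + 37×15.5 + 26×20.5 = 1590.5
n = Σf = 121
Mean = 1590.5 / 121 = 13.1446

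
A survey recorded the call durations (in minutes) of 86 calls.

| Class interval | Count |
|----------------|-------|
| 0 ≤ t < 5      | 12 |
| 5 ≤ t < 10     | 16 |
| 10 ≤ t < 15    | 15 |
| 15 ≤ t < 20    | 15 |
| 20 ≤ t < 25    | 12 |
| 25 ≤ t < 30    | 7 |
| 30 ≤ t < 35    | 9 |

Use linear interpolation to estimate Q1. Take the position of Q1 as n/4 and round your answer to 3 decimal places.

7.969

Cumulative frequencies: 12, 28, 43, 58, 70, 77, 86
n = 86; position = n/4 = 21.5.
This falls in the class 5 ≤ t < 10: L = 5, F = 12, f = 16, h = 5.
Lower quartile ≈ 5 + ((21.5 − 12) / 16) × 5 = 7.9688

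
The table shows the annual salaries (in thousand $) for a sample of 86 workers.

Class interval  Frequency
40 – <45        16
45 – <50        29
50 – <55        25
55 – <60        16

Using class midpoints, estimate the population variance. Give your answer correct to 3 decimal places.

Midpoints: 42.5, 47.5, 52.5, 57.5
n = 86, Σfm = 4290, mean = 49.8837
Σfm² = 216137.5
Σf(m − x̄)² = Σfm² − (Σfm)²/n = 216137.5 − 4290²/86 = 2136.3372
Population variance = 2136.3372 / 86 = 24.8411

24.841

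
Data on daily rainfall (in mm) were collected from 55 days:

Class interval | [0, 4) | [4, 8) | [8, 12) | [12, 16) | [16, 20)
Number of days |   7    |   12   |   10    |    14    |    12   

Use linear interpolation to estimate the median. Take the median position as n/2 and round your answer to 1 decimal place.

Cumulative frequencies: 7, 19, 29, 43, 55
n = 55; position = n/2 = 27.5.
This falls in the class [8, 12): L = 8, F = 19, f = 10, h = 4.
Median ≈ 8 + ((27.5 − 19) / 10) × 4 = 11.4000

11.4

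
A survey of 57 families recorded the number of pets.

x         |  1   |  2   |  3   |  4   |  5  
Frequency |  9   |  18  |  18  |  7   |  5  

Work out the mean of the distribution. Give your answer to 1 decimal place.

2.7

Values: 1, 2, 3, 4, 5
Σfx = 9×1 + 18×2 + 18×3 + 7×4 + 5×5 = 152
n = Σf = 57
Mean = 152 / 57 = 2.6667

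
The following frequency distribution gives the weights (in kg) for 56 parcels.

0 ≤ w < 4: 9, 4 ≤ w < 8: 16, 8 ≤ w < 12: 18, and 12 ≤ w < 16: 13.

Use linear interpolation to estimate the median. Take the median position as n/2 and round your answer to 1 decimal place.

Cumulative frequencies: 9, 25, 43, 56
n = 56; position = n/2 = 28.
This falls in the class 8 ≤ w < 12: L = 8, F = 25, f = 18, h = 4.
Median ≈ 8 + ((28 − 25) / 18) × 4 = 8.6667

8.7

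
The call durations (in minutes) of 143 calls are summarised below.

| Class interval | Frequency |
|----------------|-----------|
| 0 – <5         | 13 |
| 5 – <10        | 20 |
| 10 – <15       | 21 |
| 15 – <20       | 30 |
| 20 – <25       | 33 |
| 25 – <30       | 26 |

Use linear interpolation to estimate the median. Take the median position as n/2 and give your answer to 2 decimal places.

Cumulative frequencies: 13, 33, 54, 84, 117, 143
n = 143; position = n/2 = 71.5.
This falls in the class 15 – <20: L = 15, F = 54, f = 30, h = 5.
Median ≈ 15 + ((71.5 − 54) / 30) × 5 = 17.9167

17.92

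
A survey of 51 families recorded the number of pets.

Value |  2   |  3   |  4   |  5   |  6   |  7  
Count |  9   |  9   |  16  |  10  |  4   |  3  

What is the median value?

4

Cumulative frequencies: 9, 18, 34, 44, 48, 51
n = 51, so the median is the value in position (n+1)/2 = 26.
Position 26 falls at value 4.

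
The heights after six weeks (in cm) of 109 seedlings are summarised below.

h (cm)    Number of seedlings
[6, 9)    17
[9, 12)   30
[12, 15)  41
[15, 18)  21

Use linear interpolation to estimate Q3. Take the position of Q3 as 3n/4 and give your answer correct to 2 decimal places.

14.54

Cumulative frequencies: 17, 47, 88, 109
n = 109; position = 3n/4 = 81.75.
This falls in the class [12, 15): L = 12, F = 47, f = 41, h = 3.
Upper quartile ≈ 12 + ((81.75 − 47) / 41) × 3 = 14.5427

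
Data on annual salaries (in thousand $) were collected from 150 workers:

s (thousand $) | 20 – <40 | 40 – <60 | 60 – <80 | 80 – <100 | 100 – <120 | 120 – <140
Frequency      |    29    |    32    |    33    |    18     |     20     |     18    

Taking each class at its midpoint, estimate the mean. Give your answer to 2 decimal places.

Midpoints: 30, 50, 70, 90, 110, 130
Σfm = 29×30 + 32×50 + 33×70 + 18×90 + 20×110 + 18×130 = 10940
n = Σf = 150
Mean = 10940 / 150 = 72.9333

72.93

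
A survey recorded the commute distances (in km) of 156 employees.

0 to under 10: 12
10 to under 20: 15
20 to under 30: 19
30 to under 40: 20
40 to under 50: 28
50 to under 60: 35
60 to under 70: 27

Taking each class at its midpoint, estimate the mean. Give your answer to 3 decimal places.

41.026

Midpoints: 5, 15, 25, 35, 45, 55, 65
Σfm = 12×5 + 15×15 + 19×25 + 20×35 + 28×45 + 35×55 + 27×65 = 6400
n = Σf = 156
Mean = 6400 / 156 = 41.0256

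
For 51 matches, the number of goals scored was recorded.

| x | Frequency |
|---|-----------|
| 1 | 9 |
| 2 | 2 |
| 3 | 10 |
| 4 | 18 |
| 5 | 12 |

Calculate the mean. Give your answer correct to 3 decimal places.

3.431

Values: 1, 2, 3, 4, 5
Σfx = 9×1 + 2×2 + 10×3 + 18×4 + 12×5 = 175
n = Σf = 51
Mean = 175 / 51 = 3.4314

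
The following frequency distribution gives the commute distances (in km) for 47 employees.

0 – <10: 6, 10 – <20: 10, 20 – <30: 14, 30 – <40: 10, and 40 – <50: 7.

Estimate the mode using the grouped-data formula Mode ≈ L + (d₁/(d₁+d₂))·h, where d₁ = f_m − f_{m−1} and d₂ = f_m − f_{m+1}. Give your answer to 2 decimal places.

Modal class: 20 – <30 (highest frequency 14).
d₁ = 14 − 10 = 4, d₂ = 14 − 10 = 4
Mode ≈ 20 + (4/(4+4)) × 10 = 20 + 5.0000 = 25.0000

25.00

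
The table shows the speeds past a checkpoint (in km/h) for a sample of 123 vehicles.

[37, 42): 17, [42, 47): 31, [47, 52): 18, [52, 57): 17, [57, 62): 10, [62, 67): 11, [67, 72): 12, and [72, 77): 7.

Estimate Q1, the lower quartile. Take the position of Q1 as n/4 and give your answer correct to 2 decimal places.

Cumulative frequencies: 17, 48, 66, 83, 93, 104, 116, 123
n = 123; position = n/4 = 30.75.
This falls in the class [42, 47): L = 42, F = 17, f = 31, h = 5.
Lower quartile ≈ 42 + ((30.75 − 17) / 31) × 5 = 44.2177

44.22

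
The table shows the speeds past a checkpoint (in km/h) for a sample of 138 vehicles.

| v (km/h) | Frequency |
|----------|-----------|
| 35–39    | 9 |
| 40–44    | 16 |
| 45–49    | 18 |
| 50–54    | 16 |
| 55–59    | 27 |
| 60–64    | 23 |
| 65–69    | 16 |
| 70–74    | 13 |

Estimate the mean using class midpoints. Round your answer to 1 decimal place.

Midpoints: 37, 42, 47, 52, 57, 62, 67, 72
Σfm = 9×37 + 16×42 + 18×47 + 16×52 + 27×57 + 23×62 + 16×67 + 13×72 = 7656
n = Σf = 138
Mean = 7656 / 138 = 55.4783

55.5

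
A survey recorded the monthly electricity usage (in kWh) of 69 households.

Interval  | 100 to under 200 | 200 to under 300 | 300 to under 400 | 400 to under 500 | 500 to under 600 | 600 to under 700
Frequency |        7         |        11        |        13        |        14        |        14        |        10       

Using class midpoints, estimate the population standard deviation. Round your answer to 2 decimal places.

155.57

Midpoints: 150, 250, 350, 450, 550, 650
n = 69, Σfm = 28850, mean = 418.1159
Σfm² = 13732500
Σf(m − x̄)² = Σfm² − (Σfm)²/n = 13732500 − 28850²/69 = 1669855.0725
Population variance = 1669855.0725 / 69 = 24200.7982
Standard deviation = √24200.7982 = 155.5661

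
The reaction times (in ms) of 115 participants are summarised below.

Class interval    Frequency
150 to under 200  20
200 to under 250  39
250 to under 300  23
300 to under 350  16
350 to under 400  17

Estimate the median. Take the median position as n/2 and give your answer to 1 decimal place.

248.1

Cumulative frequencies: 20, 59, 82, 98, 115
n = 115; position = n/2 = 57.5.
This falls in the class 200 to under 250: L = 200, F = 20, f = 39, h = 50.
Median ≈ 200 + ((57.5 − 20) / 39) × 50 = 248.0769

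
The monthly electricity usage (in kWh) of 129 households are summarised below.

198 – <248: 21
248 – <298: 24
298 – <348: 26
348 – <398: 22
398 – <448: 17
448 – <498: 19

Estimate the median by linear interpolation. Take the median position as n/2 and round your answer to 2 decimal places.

335.50

Cumulative frequencies: 21, 45, 71, 93, 110, 129
n = 129; position = n/2 = 64.5.
This falls in the class 298 – <348: L = 298, F = 45, f = 26, h = 50.
Median ≈ 298 + ((64.5 − 45) / 26) × 50 = 335.5000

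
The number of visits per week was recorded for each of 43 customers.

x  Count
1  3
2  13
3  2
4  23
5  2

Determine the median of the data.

4

Cumulative frequencies: 3, 16, 18, 41, 43
n = 43, so the median is the value in position (n+1)/2 = 22.
Position 22 falls at value 4.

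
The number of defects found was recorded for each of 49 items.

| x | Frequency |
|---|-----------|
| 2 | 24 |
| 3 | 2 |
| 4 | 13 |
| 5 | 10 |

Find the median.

3

Cumulative frequencies: 24, 26, 39, 49
n = 49, so the median is the value in position (n+1)/2 = 25.
Position 25 falls at value 3.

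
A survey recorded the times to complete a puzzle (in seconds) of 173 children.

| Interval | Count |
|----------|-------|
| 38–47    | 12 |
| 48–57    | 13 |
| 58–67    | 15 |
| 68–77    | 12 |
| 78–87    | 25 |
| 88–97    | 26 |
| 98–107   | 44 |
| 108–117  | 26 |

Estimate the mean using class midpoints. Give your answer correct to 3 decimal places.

Midpoints: 42.5, 52.5, 62.5, 72.5, 82.5, 92.5, 102.5, 112.5
Σfm = 12×42.5 + 13×52.5 + 15×62.5 + 12×72.5 + 25×82.5 + 26×92.5 + 44×102.5 + 26×112.5 = 14902.5
n = Σf = 173
Mean = 14902.5 / 173 = 86.1416

86.142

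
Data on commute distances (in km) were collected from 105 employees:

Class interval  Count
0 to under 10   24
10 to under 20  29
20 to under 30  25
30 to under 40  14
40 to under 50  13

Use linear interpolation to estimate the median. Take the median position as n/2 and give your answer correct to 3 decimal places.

Cumulative frequencies: 24, 53, 78, 92, 105
n = 105; position = n/2 = 52.5.
This falls in the class 10 to under 20: L = 10, F = 24, f = 29, h = 10.
Median ≈ 10 + ((52.5 − 24) / 29) × 10 = 19.8276

19.828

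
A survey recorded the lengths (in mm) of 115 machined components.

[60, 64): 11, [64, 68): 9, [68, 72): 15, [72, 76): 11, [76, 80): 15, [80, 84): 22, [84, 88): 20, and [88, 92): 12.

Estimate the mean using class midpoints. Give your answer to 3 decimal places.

Midpoints: 62, 66, 70, 74, 78, 82, 86, 90
Σfm = 11×62 + 9×66 + 15×70 + 11×74 + 15×78 + 22×82 + 20×86 + 12×90 = 8914
n = Σf = 115
Mean = 8914 / 115 = 77.5130

77.513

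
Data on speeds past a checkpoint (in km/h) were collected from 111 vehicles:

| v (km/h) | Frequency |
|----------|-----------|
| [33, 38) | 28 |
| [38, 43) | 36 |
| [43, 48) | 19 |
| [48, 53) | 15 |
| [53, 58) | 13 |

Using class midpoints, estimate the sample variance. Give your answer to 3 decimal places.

Midpoints: 35.5, 40.5, 45.5, 50.5, 55.5
n = 111, Σfm = 4795.5, mean = 43.2027
Σfm² = 211967.75
Σf(m − x̄)² = Σfm² − (Σfm)²/n = 211967.75 − 4795.5²/111 = 4789.1892
Sample variance = 4789.1892 / 110 = 43.5381

43.538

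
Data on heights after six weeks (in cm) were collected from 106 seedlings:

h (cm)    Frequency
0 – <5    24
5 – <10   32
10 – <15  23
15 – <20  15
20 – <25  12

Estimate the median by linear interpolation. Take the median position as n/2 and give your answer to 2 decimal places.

9.53

Cumulative frequencies: 24, 56, 79, 94, 106
n = 106; position = n/2 = 53.
This falls in the class 5 – <10: L = 5, F = 24, f = 32, h = 5.
Median ≈ 5 + ((53 − 24) / 32) × 5 = 9.5312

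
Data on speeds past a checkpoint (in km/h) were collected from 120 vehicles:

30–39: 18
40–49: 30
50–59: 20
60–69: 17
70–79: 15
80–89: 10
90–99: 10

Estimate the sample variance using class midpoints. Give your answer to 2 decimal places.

Midpoints: 34.5, 44.5, 54.5, 64.5, 74.5, 84.5, 94.5
n = 120, Σfm = 7050, mean = 58.7500
Σfm² = 454920
Σf(m − x̄)² = Σfm² − (Σfm)²/n = 454920 − 7050²/120 = 40732.5000
Sample variance = 40732.5000 / 119 = 342.2899

342.29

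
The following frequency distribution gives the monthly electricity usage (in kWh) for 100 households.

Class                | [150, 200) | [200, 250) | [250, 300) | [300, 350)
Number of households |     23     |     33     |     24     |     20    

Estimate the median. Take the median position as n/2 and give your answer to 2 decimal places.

Cumulative frequencies: 23, 56, 80, 100
n = 100; position = n/2 = 50.
This falls in the class [200, 250): L = 200, F = 23, f = 33, h = 50.
Median ≈ 200 + ((50 − 23) / 33) × 50 = 240.9091

240.91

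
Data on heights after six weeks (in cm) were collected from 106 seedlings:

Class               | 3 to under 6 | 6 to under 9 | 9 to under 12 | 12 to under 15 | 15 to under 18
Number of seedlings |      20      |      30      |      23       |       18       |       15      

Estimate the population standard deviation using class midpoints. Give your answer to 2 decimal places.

3.95

Midpoints: 4.5, 7.5, 10.5, 13.5, 16.5
n = 106, Σfm = 1047, mean = 9.8774
Σfm² = 11992.5
Σf(m − x̄)² = Σfm² − (Σfm)²/n = 11992.5 − 1047²/106 = 1650.9057
Population variance = 1650.9057 / 106 = 15.5746
Standard deviation = √15.5746 = 3.9465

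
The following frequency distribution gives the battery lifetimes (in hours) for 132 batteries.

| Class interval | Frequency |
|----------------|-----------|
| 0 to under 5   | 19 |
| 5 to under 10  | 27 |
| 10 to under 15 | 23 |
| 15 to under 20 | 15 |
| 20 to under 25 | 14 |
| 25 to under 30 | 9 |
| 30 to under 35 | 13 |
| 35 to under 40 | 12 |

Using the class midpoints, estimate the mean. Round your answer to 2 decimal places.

Midpoints: 2.5, 7.5, 12.5, 17.5, 22.5, 27.5, 32.5, 37.5
Σfm = 19×2.5 + 27×7.5 + 23×12.5 + 15×17.5 + 14×22.5 + 9×27.5 + 13×32.5 + 12×37.5 = 2235
n = Σf = 132
Mean = 2235 / 132 = 16.9318

16.93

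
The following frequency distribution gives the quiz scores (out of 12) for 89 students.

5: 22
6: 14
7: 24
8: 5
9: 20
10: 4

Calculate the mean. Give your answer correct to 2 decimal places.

Values: 5, 6, 7, 8, 9, 10
Σfx = 22×5 + 14×6 + 24×7 + 5×8 + 20×9 + 4×10 = 622
n = Σf = 89
Mean = 622 / 89 = 6.9888

6.99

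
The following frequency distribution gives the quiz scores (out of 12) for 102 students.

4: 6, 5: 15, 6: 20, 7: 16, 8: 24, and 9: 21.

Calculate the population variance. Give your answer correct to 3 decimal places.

Values: 4, 5, 6, 7, 8, 9
n = 102, Σfx = 712, mean = 6.9804
Σfx² = 5212
Σf(x − x̄)² = Σfx² − (Σfx)²/n = 5212 − 712²/102 = 241.9608
Population variance = 241.9608 / 102 = 2.3722

2.372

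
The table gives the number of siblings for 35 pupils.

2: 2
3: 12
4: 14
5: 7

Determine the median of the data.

4

Cumulative frequencies: 2, 14, 28, 35
n = 35, so the median is the value in position (n+1)/2 = 18.
Position 18 falls at value 4.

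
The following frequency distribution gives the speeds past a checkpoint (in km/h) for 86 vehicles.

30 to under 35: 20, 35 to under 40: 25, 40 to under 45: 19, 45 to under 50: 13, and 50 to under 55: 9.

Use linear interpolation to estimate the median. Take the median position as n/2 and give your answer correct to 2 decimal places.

Cumulative frequencies: 20, 45, 64, 77, 86
n = 86; position = n/2 = 43.
This falls in the class 35 to under 40: L = 35, F = 20, f = 25, h = 5.
Median ≈ 35 + ((43 − 20) / 25) × 5 = 39.6000

39.60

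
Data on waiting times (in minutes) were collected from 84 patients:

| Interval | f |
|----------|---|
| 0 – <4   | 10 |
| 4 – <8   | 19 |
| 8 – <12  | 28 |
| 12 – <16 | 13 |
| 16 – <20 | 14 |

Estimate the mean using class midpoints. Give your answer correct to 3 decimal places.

10.095

Midpoints: 2, 6, 10, 14, 18
Σfm = 10×2 + 19×6 + 28×10 + 13×14 + 14×18 = 848
n = Σf = 84
Mean = 848 / 84 = 10.0952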